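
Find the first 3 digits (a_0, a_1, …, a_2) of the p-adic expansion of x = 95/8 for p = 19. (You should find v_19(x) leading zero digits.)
(a_0, …, a_2) = (0, 3, 7)

v_19(95/8) = 1, so a_0 = ... = a_0 = 0. Factor out: x = 19^1 · u with u = 5/8 a unit in ℤ_19. Expand u iteratively via a_{v+i} = u_i mod 19, u_{i+1} = (u_i − a_{v+i})/19:
  u_0 = 5/8;  a_1 = 3;  u_1 = (u_0 − 3)/19 = -1/8
  u_1 = -1/8;  a_2 = 7;  u_2 = (u_1 − 7)/19 = -3/8
Digits: (0, 3, 7).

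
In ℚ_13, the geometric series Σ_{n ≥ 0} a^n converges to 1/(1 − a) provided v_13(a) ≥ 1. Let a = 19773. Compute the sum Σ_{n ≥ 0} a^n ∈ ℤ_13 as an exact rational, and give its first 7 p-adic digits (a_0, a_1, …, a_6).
Σ a^n = 1/(1 − a) = -1/19772;  first 7 digits = (1, 0, 0, 9, 0, 0, 3)

v_13(a) = 3 ≥ 1, so the series converges in ℤ_13 to 1/(1 − a) = 1/(1 − 19773) = -1/19772. Expand this rational in ℤ_13: compute digits iteratively via d_i = x_i mod 13, x_{i+1} = (x_i − d_i)/13. The first 7 digits are (1, 0, 0, 9, 0, 0, 3).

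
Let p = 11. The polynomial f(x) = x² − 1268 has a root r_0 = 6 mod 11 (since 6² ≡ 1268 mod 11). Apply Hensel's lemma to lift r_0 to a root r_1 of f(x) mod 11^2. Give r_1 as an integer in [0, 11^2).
r_1 = 28 (mod 121)

Hensel's recurrence: r_{i+1} = r_i − f(r_i)·(f′(r_i))^{-1} mod 11^{i+2}, with f′(x) = 2x. Iterate:
  r_0 = 6 (mod 11)
  r_1 = 28 (mod 121)
Final: r_1 = 28, and one checks f(r_1) ≡ 0 mod 11^2.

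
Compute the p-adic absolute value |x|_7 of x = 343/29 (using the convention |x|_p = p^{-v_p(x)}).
|343/29|_7 = 1/343

Step 1 — compute v_7(x) by factoring powers of 7 out of the numerator and denominator: v_7(343/29) = 3. Step 2 — apply |x|_p = p^{-v_p(x)} = 7^{-3} = 1/343.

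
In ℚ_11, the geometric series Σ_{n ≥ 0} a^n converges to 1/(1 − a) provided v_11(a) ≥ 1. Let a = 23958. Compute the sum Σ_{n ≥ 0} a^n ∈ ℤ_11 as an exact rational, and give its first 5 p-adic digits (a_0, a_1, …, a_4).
Σ a^n = 1/(1 − a) = -1/23957;  first 5 digits = (1, 0, 0, 7, 1)

v_11(a) = 3 ≥ 1, so the series converges in ℤ_11 to 1/(1 − a) = 1/(1 − 23958) = -1/23957. Expand this rational in ℤ_11: compute digits iteratively via d_i = x_i mod 11, x_{i+1} = (x_i − d_i)/11. The first 5 digits are (1, 0, 0, 7, 1).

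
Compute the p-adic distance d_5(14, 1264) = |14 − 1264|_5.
d_5(14, 1264) = 1/625

Step 1 — x − y = 14 − 1264 = -1250. Step 2 — v_5(-1250) = 4 (factor: -1250 = −(5^4 · 2); the sign does not affect v_p). Step 3 — |x − y|_5 = 5^{-4} = 1/625.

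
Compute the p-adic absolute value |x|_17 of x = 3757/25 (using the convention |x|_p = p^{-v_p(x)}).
|3757/25|_17 = 1/289

Step 1 — compute v_17(x) by factoring powers of 17 out of the numerator and denominator: v_17(3757/25) = 2. Step 2 — apply |x|_p = p^{-v_p(x)} = 17^{-2} = 1/289.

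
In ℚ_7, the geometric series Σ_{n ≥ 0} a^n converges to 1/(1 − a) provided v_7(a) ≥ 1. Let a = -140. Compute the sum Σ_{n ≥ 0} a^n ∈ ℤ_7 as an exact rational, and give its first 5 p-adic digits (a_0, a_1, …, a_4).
Σ a^n = 1/(1 − a) = 1/141;  first 5 digits = (1, 1, 5, 1, 0)

v_7(a) = 1 ≥ 1, so the series converges in ℤ_7 to 1/(1 − a) = 1/(1 − (-140)) = 1/141. Expand this rational in ℤ_7: compute digits iteratively via d_i = x_i mod 7, x_{i+1} = (x_i − d_i)/7. The first 5 digits are (1, 1, 5, 1, 0).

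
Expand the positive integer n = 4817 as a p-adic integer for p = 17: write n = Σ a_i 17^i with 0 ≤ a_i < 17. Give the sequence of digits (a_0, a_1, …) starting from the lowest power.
(a_0, a_1, …) = (6, 11, 16)

Repeated division by 17 gives the digits low-to-high: 4817 = 6 + 11·17^1 + 16·17^2. Digit sequence: (6, 11, 16).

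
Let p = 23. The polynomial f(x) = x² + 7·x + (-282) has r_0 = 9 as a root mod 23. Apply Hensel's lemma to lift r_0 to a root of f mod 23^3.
r_2 = 9071 (mod 12167)

Hensel: r_{i+1} = r_i − f(r_i)·(f′(r_i))^{-1} mod 23^{i+2}, f′(x) = 2x + 7. Iterate:
  r_0 = 9 (mod 23)
  r_1 = 78 (mod 529)
  r_2 = 9071 (mod 12167)
Final: r = 9071 satisfies f(r) ≡ 0 mod 23^3.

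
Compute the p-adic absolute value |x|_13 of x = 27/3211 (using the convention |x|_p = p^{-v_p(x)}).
|27/3211|_13 = 169

Step 1 — compute v_13(x) by factoring powers of 13 out of the numerator and denominator: v_13(27/3211) = -2. Step 2 — apply |x|_p = p^{-v_p(x)} = 13^{2} = 169.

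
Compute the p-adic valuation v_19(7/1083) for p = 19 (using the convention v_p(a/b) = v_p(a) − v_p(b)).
v_19(7/1083) = -2

Factor powers of 19 from the numerator and denominator of the reduced fraction: 7 = 19^0 · 7 and 1083 = 19^2 · 3. Apply v_p(a/b) = v_p(a) − v_p(b): v_19(7/1083) = 0 − 2 = -2.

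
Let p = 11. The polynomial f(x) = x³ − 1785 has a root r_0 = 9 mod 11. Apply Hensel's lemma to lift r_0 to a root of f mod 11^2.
r_1 = 97 (mod 121)

Hensel: r_{i+1} = r_i − f(r_i)/f′(r_i) mod 11^{i+2}, where f′(x) = 3x². Iterate:
  r_0 = 9 (mod 11)
  r_1 = 97 (mod 121)
Final: r = 97 with f(r) ≡ 0 mod 11^2.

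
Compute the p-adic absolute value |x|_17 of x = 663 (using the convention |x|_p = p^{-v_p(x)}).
|663|_17 = 1/17

Step 1 — compute v_17(x) by factoring powers of 17 out of the numerator and denominator: v_17(663) = 1. Step 2 — apply |x|_p = p^{-v_p(x)} = 17^{-1} = 1/17.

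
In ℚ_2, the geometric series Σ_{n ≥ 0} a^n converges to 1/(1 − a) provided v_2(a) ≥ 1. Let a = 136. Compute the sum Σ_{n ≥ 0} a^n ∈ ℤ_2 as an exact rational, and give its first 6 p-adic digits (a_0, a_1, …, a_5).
Σ a^n = 1/(1 − a) = -1/135;  first 6 digits = (1, 0, 0, 1, 0, 0)

v_2(a) = 3 ≥ 1, so the series converges in ℤ_2 to 1/(1 − a) = 1/(1 − 136) = -1/135. Expand this rational in ℤ_2: compute digits iteratively via d_i = x_i mod 2, x_{i+1} = (x_i − d_i)/2. The first 6 digits are (1, 0, 0, 1, 0, 0).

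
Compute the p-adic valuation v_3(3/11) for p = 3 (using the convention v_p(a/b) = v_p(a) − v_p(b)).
v_3(3/11) = 1

Factor powers of 3 from the numerator and denominator of the reduced fraction: 3 = 3^1 · 1 and 11 = 3^0 · 11. Apply v_p(a/b) = v_p(a) − v_p(b): v_3(3/11) = 1 − 0 = 1.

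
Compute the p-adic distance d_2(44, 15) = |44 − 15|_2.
d_2(44, 15) = 1

Step 1 — x − y = 44 − 15 = 29. Step 2 — v_2(29) = 0 (factor: 29 = (2^0 · 29); the sign does not affect v_p). Step 3 — |x − y|_2 = 2^{0} = 1.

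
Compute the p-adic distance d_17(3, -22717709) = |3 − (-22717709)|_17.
d_17(3, -22717709) = 1/1419857

Step 1 — x − y = 3 − (-22717709) = 22717712. Step 2 — v_17(22717712) = 5 (factor: 22717712 = (17^5 · 16); the sign does not affect v_p). Step 3 — |x − y|_17 = 17^{-5} = 1/1419857.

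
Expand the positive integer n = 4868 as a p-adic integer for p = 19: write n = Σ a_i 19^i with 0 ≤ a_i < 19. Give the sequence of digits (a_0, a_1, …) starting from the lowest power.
(a_0, a_1, …) = (4, 9, 13)

Repeated division by 19 gives the digits low-to-high: 4868 = 4 + 9·19^1 + 13·19^2. Digit sequence: (4, 9, 13).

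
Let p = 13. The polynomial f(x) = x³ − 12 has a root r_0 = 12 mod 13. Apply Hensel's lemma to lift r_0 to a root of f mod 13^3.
r_2 = 1975 (mod 2197)

Hensel: r_{i+1} = r_i − f(r_i)/f′(r_i) mod 13^{i+2}, where f′(x) = 3x². Iterate:
  r_0 = 12 (mod 13)
  r_1 = 116 (mod 169)
  r_2 = 1975 (mod 2197)
Final: r = 1975 with f(r) ≡ 0 mod 13^3.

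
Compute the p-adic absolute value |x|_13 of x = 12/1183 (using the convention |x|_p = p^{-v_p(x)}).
|12/1183|_13 = 169

Step 1 — compute v_13(x) by factoring powers of 13 out of the numerator and denominator: v_13(12/1183) = -2. Step 2 — apply |x|_p = p^{-v_p(x)} = 13^{2} = 169.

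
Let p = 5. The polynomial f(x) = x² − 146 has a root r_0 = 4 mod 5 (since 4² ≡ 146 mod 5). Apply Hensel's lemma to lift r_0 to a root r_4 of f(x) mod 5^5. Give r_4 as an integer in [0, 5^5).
r_4 = 1664 (mod 3125)

Hensel's recurrence: r_{i+1} = r_i − f(r_i)·(f′(r_i))^{-1} mod 5^{i+2}, with f′(x) = 2x. Iterate:
  r_0 = 4 (mod 5)
  r_1 = 14 (mod 25)
  r_2 = 39 (mod 125)
  r_3 = 414 (mod 625)
  r_4 = 1664 (mod 3125)
Final: r_4 = 1664, and one checks f(r_4) ≡ 0 mod 5^5.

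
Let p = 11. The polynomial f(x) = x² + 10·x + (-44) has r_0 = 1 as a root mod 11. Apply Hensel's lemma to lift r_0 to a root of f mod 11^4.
r_3 = 7899 (mod 14641)

Hensel: r_{i+1} = r_i − f(r_i)·(f′(r_i))^{-1} mod 11^{i+2}, f′(x) = 2x + 10. Iterate:
  r_0 = 1 (mod 11)
  r_1 = 34 (mod 121)
  r_2 = 1244 (mod 1331)
  r_3 = 7899 (mod 14641)
Final: r = 7899 satisfies f(r) ≡ 0 mod 11^4.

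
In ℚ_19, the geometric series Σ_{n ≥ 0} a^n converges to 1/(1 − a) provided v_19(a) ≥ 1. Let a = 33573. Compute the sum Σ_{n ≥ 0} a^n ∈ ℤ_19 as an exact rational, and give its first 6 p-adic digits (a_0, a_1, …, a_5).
Σ a^n = 1/(1 − a) = -1/33572;  first 6 digits = (1, 0, 17, 4, 4, 18)

v_19(a) = 2 ≥ 1, so the series converges in ℤ_19 to 1/(1 − a) = 1/(1 − 33573) = -1/33572. Expand this rational in ℤ_19: compute digits iteratively via d_i = x_i mod 19, x_{i+1} = (x_i − d_i)/19. The first 6 digits are (1, 0, 17, 4, 4, 18).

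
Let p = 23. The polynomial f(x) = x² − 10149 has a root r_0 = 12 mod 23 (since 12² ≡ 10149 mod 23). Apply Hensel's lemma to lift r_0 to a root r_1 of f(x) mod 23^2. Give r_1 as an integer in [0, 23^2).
r_1 = 495 (mod 529)

Hensel's recurrence: r_{i+1} = r_i − f(r_i)·(f′(r_i))^{-1} mod 23^{i+2}, with f′(x) = 2x. Iterate:
  r_0 = 12 (mod 23)
  r_1 = 495 (mod 529)
Final: r_1 = 495, and one checks f(r_1) ≡ 0 mod 23^2.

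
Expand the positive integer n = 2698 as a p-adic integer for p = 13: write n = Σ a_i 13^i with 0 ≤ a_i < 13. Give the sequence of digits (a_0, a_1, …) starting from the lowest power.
(a_0, a_1, …) = (7, 12, 2, 1)

Repeated division by 13 gives the digits low-to-high: 2698 = 7 + 12·13^1 + 2·13^2 + 1·13^3. Digit sequence: (7, 12, 2, 1).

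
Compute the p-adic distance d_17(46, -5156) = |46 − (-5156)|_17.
d_17(46, -5156) = 1/289

Step 1 — x − y = 46 − (-5156) = 5202. Step 2 — v_17(5202) = 2 (factor: 5202 = (17^2 · 18); the sign does not affect v_p). Step 3 — |x − y|_17 = 17^{-2} = 1/289.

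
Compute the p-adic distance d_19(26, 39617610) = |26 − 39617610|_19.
d_19(26, 39617610) = 1/2476099

Step 1 — x − y = 26 − 39617610 = -39617584. Step 2 — v_19(-39617584) = 5 (factor: -39617584 = −(19^5 · 16); the sign does not affect v_p). Step 3 — |x − y|_19 = 19^{-5} = 1/2476099.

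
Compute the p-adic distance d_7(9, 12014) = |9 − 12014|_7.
d_7(9, 12014) = 1/2401

Step 1 — x − y = 9 − 12014 = -12005. Step 2 — v_7(-12005) = 4 (factor: -12005 = −(7^4 · 5); the sign does not affect v_p). Step 3 — |x − y|_7 = 7^{-4} = 1/2401.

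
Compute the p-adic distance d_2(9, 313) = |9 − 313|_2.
d_2(9, 313) = 1/16

Step 1 — x − y = 9 − 313 = -304. Step 2 — v_2(-304) = 4 (factor: -304 = −(2^4 · 19); the sign does not affect v_p). Step 3 — |x − y|_2 = 2^{-4} = 1/16.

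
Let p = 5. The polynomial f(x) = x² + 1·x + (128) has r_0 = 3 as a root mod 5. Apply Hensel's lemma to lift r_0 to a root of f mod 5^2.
r_1 = 8 (mod 25)

Hensel: r_{i+1} = r_i − f(r_i)·(f′(r_i))^{-1} mod 5^{i+2}, f′(x) = 2x + 1. Iterate:
  r_0 = 3 (mod 5)
  r_1 = 8 (mod 25)
Final: r = 8 satisfies f(r) ≡ 0 mod 5^2.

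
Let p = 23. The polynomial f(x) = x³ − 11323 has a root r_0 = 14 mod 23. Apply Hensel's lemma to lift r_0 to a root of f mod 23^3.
r_2 = 4499 (mod 12167)

Hensel: r_{i+1} = r_i − f(r_i)/f′(r_i) mod 23^{i+2}, where f′(x) = 3x². Iterate:
  r_0 = 14 (mod 23)
  r_1 = 267 (mod 529)
  r_2 = 4499 (mod 12167)
Final: r = 4499 with f(r) ≡ 0 mod 23^3.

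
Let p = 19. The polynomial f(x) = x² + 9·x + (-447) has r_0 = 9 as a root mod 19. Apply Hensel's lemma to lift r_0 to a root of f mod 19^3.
r_2 = 1985 (mod 6859)

Hensel: r_{i+1} = r_i − f(r_i)·(f′(r_i))^{-1} mod 19^{i+2}, f′(x) = 2x + 9. Iterate:
  r_0 = 9 (mod 19)
  r_1 = 180 (mod 361)
  r_2 = 1985 (mod 6859)
Final: r = 1985 satisfies f(r) ≡ 0 mod 19^3.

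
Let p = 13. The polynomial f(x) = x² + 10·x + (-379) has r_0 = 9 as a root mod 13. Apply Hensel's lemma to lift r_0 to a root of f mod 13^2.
r_1 = 113 (mod 169)

Hensel: r_{i+1} = r_i − f(r_i)·(f′(r_i))^{-1} mod 13^{i+2}, f′(x) = 2x + 10. Iterate:
  r_0 = 9 (mod 13)
  r_1 = 113 (mod 169)
Final: r = 113 satisfies f(r) ≡ 0 mod 13^2.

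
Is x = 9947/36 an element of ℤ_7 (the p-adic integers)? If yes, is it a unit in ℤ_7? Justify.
x ∈ ℤ_7 but not a unit; v_7(x) = 3 > 0

ℤ_7 = {x ∈ ℚ_7 : v_7(x) ≥ 0} and ℤ_7^× = {x ∈ ℤ_7 : v_7(x) = 0}. Here v_7(9947/36) = v_7(num) − v_7(den) = 3; compare against these criteria.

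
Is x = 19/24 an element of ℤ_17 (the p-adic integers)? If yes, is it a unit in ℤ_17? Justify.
x ∈ ℤ_17^× (unit); v_17(x) = 0

ℤ_17 = {x ∈ ℚ_17 : v_17(x) ≥ 0} and ℤ_17^× = {x ∈ ℤ_17 : v_17(x) = 0}. Here v_17(19/24) = v_17(num) − v_17(den) = 0; compare against these criteria.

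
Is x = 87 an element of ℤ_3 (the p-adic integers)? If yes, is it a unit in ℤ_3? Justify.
x ∈ ℤ_3 but not a unit; v_3(x) = 1 > 0

ℤ_3 = {x ∈ ℚ_3 : v_3(x) ≥ 0} and ℤ_3^× = {x ∈ ℤ_3 : v_3(x) = 0}. Here v_3(87) = v_3(num) − v_3(den) = 1; compare against these criteria.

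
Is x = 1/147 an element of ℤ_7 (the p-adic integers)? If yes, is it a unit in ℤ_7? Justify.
x ∉ ℤ_7 (v_7(x) = -2 < 0)

ℤ_7 = {x ∈ ℚ_7 : v_7(x) ≥ 0} and ℤ_7^× = {x ∈ ℤ_7 : v_7(x) = 0}. Here v_7(1/147) = v_7(num) − v_7(den) = -2; compare against these criteria.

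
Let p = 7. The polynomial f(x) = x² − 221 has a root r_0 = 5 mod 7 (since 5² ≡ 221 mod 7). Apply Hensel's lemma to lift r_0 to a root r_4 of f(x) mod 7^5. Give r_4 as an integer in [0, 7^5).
r_4 = 8188 (mod 16807)

Hensel's recurrence: r_{i+1} = r_i − f(r_i)·(f′(r_i))^{-1} mod 7^{i+2}, with f′(x) = 2x. Iterate:
  r_0 = 5 (mod 7)
  r_1 = 5 (mod 49)
  r_2 = 299 (mod 343)
  r_3 = 985 (mod 2401)
  r_4 = 8188 (mod 16807)
Final: r_4 = 8188, and one checks f(r_4) ≡ 0 mod 7^5.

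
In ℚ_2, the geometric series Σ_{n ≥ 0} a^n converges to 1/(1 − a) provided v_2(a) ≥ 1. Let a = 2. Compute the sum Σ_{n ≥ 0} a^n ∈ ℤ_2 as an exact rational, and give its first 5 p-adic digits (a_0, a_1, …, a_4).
Σ a^n = 1/(1 − a) = -1;  first 5 digits = (1, 1, 1, 1, 1)

v_2(a) = 1 ≥ 1, so the series converges in ℤ_2 to 1/(1 − a) = 1/(1 − 2) = -1. Expand this rational in ℤ_2: compute digits iteratively via d_i = x_i mod 2, x_{i+1} = (x_i − d_i)/2. The first 5 digits are (1, 1, 1, 1, 1).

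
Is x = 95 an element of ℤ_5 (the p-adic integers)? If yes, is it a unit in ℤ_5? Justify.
x ∈ ℤ_5 but not a unit; v_5(x) = 1 > 0

ℤ_5 = {x ∈ ℚ_5 : v_5(x) ≥ 0} and ℤ_5^× = {x ∈ ℤ_5 : v_5(x) = 0}. Here v_5(95) = v_5(num) − v_5(den) = 1; compare against these criteria.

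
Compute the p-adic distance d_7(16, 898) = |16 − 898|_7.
d_7(16, 898) = 1/49

Step 1 — x − y = 16 − 898 = -882. Step 2 — v_7(-882) = 2 (factor: -882 = −(7^2 · 18); the sign does not affect v_p). Step 3 — |x − y|_7 = 7^{-2} = 1/49.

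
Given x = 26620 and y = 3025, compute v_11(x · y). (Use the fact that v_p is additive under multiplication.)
v_11(80525500) = 5

v_p(x) = 3 (factor: 26620 = 11^3 · 20); v_p(y) = 2 (factor: 3025 = 11^2 · 25). Additivity: v_p(xy) = v_p(x) + v_p(y) = 3 + 2 = 5. (Direct check: xy = 80525500 = 11^5 · (500).)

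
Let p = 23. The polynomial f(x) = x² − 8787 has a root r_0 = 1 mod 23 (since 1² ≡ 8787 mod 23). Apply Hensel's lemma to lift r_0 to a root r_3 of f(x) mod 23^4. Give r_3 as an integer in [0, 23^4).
r_3 = 277358 (mod 279841)

Hensel's recurrence: r_{i+1} = r_i − f(r_i)·(f′(r_i))^{-1} mod 23^{i+2}, with f′(x) = 2x. Iterate:
  r_0 = 1 (mod 23)
  r_1 = 162 (mod 529)
  r_2 = 9684 (mod 12167)
  r_3 = 277358 (mod 279841)
Final: r_3 = 277358, and one checks f(r_3) ≡ 0 mod 23^4.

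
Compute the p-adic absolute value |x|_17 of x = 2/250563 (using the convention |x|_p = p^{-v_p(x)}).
|2/250563|_17 = 83521

Step 1 — compute v_17(x) by factoring powers of 17 out of the numerator and denominator: v_17(2/250563) = -4. Step 2 — apply |x|_p = p^{-v_p(x)} = 17^{4} = 83521.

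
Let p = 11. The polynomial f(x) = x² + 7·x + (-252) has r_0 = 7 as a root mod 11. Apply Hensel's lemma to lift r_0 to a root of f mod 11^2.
r_1 = 95 (mod 121)

Hensel: r_{i+1} = r_i − f(r_i)·(f′(r_i))^{-1} mod 11^{i+2}, f′(x) = 2x + 7. Iterate:
  r_0 = 7 (mod 11)
  r_1 = 95 (mod 121)
Final: r = 95 satisfies f(r) ≡ 0 mod 11^2.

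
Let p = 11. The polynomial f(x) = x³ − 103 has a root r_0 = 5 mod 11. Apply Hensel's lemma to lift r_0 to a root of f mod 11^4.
r_3 = 9333 (mod 14641)

Hensel: r_{i+1} = r_i − f(r_i)/f′(r_i) mod 11^{i+2}, where f′(x) = 3x². Iterate:
  r_0 = 5 (mod 11)
  r_1 = 16 (mod 121)
  r_2 = 16 (mod 1331)
  r_3 = 9333 (mod 14641)
Final: r = 9333 with f(r) ≡ 0 mod 11^4.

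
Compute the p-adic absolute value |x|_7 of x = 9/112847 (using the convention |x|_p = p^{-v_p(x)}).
|9/112847|_7 = 2401

Step 1 — compute v_7(x) by factoring powers of 7 out of the numerator and denominator: v_7(9/112847) = -4. Step 2 — apply |x|_p = p^{-v_p(x)} = 7^{4} = 2401.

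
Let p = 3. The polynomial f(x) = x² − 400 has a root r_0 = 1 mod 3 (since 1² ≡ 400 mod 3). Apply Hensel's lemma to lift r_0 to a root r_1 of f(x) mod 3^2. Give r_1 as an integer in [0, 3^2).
r_1 = 7 (mod 9)

Hensel's recurrence: r_{i+1} = r_i − f(r_i)·(f′(r_i))^{-1} mod 3^{i+2}, with f′(x) = 2x. Iterate:
  r_0 = 1 (mod 3)
  r_1 = 7 (mod 9)
Final: r_1 = 7, and one checks f(r_1) ≡ 0 mod 3^2.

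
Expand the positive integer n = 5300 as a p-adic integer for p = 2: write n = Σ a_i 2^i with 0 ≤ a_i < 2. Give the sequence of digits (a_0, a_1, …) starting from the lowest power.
(a_0, a_1, …) = (0, 0, 1, 0, 1, 1, 0, 1, 0, 0, 1, 0, 1)

Repeated division by 2 gives the digits low-to-high: 5300 = 1·2^2 + 1·2^4 + 1·2^5 + 1·2^7 + 1·2^10 + 1·2^12. Digit sequence: (0, 0, 1, 0, 1, 1, 0, 1, 0, 0, 1, 0, 1).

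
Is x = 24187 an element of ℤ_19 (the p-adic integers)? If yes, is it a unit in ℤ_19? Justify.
x ∈ ℤ_19 but not a unit; v_19(x) = 2 > 0

ℤ_19 = {x ∈ ℚ_19 : v_19(x) ≥ 0} and ℤ_19^× = {x ∈ ℤ_19 : v_19(x) = 0}. Here v_19(24187) = v_19(num) − v_19(den) = 2; compare against these criteria.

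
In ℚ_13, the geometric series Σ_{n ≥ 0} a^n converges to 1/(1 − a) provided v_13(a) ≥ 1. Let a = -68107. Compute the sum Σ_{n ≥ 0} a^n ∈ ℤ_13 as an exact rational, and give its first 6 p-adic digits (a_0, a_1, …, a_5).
Σ a^n = 1/(1 − a) = 1/68108;  first 6 digits = (1, 0, 0, 8, 10, 12)

v_13(a) = 3 ≥ 1, so the series converges in ℤ_13 to 1/(1 − a) = 1/(1 − (-68107)) = 1/68108. Expand this rational in ℤ_13: compute digits iteratively via d_i = x_i mod 13, x_{i+1} = (x_i − d_i)/13. The first 6 digits are (1, 0, 0, 8, 10, 12).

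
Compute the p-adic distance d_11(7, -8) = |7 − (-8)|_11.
d_11(7, -8) = 1

Step 1 — x − y = 7 − (-8) = 15. Step 2 — v_11(15) = 0 (factor: 15 = (11^0 · 15); the sign does not affect v_p). Step 3 — |x − y|_11 = 11^{0} = 1.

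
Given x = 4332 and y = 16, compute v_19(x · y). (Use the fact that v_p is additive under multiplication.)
v_19(69312) = 2

v_p(x) = 2 (factor: 4332 = 19^2 · 12); v_p(y) = 0 (factor: 16 = 19^0 · 16). Additivity: v_p(xy) = v_p(x) + v_p(y) = 2 + 0 = 2. (Direct check: xy = 69312 = 19^2 · (192).)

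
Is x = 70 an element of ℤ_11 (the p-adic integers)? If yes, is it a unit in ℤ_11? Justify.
x ∈ ℤ_11^× (unit); v_11(x) = 0

ℤ_11 = {x ∈ ℚ_11 : v_11(x) ≥ 0} and ℤ_11^× = {x ∈ ℤ_11 : v_11(x) = 0}. Here v_11(70) = v_11(num) − v_11(den) = 0; compare against these criteria.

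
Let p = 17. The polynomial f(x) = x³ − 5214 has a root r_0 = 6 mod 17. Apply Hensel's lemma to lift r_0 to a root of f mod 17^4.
r_3 = 71644 (mod 83521)

Hensel: r_{i+1} = r_i − f(r_i)/f′(r_i) mod 17^{i+2}, where f′(x) = 3x². Iterate:
  r_0 = 6 (mod 17)
  r_1 = 261 (mod 289)
  r_2 = 2862 (mod 4913)
  r_3 = 71644 (mod 83521)
Final: r = 71644 with f(r) ≡ 0 mod 17^4.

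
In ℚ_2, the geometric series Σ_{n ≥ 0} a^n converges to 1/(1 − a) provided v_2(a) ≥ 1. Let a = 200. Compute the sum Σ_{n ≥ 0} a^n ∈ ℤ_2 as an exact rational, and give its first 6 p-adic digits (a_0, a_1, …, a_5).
Σ a^n = 1/(1 − a) = -1/199;  first 6 digits = (1, 0, 0, 1, 0, 0)

v_2(a) = 3 ≥ 1, so the series converges in ℤ_2 to 1/(1 − a) = 1/(1 − 200) = -1/199. Expand this rational in ℤ_2: compute digits iteratively via d_i = x_i mod 2, x_{i+1} = (x_i − d_i)/2. The first 6 digits are (1, 0, 0, 1, 0, 0).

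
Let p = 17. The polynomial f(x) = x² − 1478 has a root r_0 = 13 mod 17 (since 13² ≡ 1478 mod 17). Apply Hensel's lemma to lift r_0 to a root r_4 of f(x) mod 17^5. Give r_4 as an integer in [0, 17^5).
r_4 = 782353 (mod 1419857)

Hensel's recurrence: r_{i+1} = r_i − f(r_i)·(f′(r_i))^{-1} mod 17^{i+2}, with f′(x) = 2x. Iterate:
  r_0 = 13 (mod 17)
  r_1 = 30 (mod 289)
  r_2 = 1186 (mod 4913)
  r_3 = 30664 (mod 83521)
  r_4 = 782353 (mod 1419857)
Final: r_4 = 782353, and one checks f(r_4) ≡ 0 mod 17^5.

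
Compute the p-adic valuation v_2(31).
v_2(31) = 0

v_2(n) is the largest exponent k such that 2^k divides n. Factor out: 31 = 2^0 · 31. (Sign doesn't affect v_p.) So v_2(31) = 0.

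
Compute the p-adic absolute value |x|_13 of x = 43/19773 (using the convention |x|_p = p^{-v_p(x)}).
|43/19773|_13 = 2197

Step 1 — compute v_13(x) by factoring powers of 13 out of the numerator and denominator: v_13(43/19773) = -3. Step 2 — apply |x|_p = p^{-v_p(x)} = 13^{3} = 2197.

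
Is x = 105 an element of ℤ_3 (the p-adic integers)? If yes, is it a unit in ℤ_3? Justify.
x ∈ ℤ_3 but not a unit; v_3(x) = 1 > 0

ℤ_3 = {x ∈ ℚ_3 : v_3(x) ≥ 0} and ℤ_3^× = {x ∈ ℤ_3 : v_3(x) = 0}. Here v_3(105) = v_3(num) − v_3(den) = 1; compare against these criteria.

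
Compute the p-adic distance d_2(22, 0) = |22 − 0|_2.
d_2(22, 0) = 1/2

Step 1 — x − y = 22 − 0 = 22. Step 2 — v_2(22) = 1 (factor: 22 = (2^1 · 11); the sign does not affect v_p). Step 3 — |x − y|_2 = 2^{-1} = 1/2.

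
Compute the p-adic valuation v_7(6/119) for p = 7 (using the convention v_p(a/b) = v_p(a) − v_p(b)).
v_7(6/119) = -1

Factor powers of 7 from the numerator and denominator of the reduced fraction: 6 = 7^0 · 6 and 119 = 7^1 · 17. Apply v_p(a/b) = v_p(a) − v_p(b): v_7(6/119) = 0 − 1 = -1.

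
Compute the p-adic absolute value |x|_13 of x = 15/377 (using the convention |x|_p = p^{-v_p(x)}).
|15/377|_13 = 13

Step 1 — compute v_13(x) by factoring powers of 13 out of the numerator and denominator: v_13(15/377) = -1. Step 2 — apply |x|_p = p^{-v_p(x)} = 13^{1} = 13.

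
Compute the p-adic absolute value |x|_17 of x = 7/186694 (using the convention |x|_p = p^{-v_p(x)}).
|7/186694|_17 = 4913

Step 1 — compute v_17(x) by factoring powers of 17 out of the numerator and denominator: v_17(7/186694) = -3. Step 2 — apply |x|_p = p^{-v_p(x)} = 17^{3} = 4913.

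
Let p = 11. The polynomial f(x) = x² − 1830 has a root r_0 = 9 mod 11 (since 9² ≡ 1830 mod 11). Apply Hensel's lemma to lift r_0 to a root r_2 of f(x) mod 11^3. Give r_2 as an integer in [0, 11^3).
r_2 = 812 (mod 1331)

Hensel's recurrence: r_{i+1} = r_i − f(r_i)·(f′(r_i))^{-1} mod 11^{i+2}, with f′(x) = 2x. Iterate:
  r_0 = 9 (mod 11)
  r_1 = 86 (mod 121)
  r_2 = 812 (mod 1331)
Final: r_2 = 812, and one checks f(r_2) ≡ 0 mod 11^3.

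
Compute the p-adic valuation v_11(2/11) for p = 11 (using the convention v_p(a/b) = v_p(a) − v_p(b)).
v_11(2/11) = -1

Factor powers of 11 from the numerator and denominator of the reduced fraction: 2 = 11^0 · 2 and 11 = 11^1 · 1. Apply v_p(a/b) = v_p(a) − v_p(b): v_11(2/11) = 0 − 1 = -1.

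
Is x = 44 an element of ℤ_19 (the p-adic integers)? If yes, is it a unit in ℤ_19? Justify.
x ∈ ℤ_19^× (unit); v_19(x) = 0

ℤ_19 = {x ∈ ℚ_19 : v_19(x) ≥ 0} and ℤ_19^× = {x ∈ ℤ_19 : v_19(x) = 0}. Here v_19(44) = v_19(num) − v_19(den) = 0; compare against these criteria.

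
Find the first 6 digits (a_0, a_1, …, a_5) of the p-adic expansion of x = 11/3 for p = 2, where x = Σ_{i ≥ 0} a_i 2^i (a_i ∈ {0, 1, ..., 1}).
(a_0, …, a_5) = (1, 0, 0, 1, 1, 0)

v_2(11/3) = 0 (numerator and denominator both coprime to 2), so x ∈ ℤ_2^×. Compute digits iteratively via a_i = x_i mod 2, x_{i+1} = (x_i − a_i)/2, with x_0 = x:
  x_0 = 11/3;  a_0 = 1;  x_1 = (x_0 − 1)/2 = 4/3
  x_1 = 4/3;  a_1 = 0;  x_2 = (x_1 − 0)/2 = 2/3
  x_2 = 2/3;  a_2 = 0;  x_3 = (x_2 − 0)/2 = 1/3
  x_3 = 1/3;  a_3 = 1;  x_4 = (x_3 − 1)/2 = -1/3
  x_4 = -1/3;  a_4 = 1;  x_5 = (x_4 − 1)/2 = -2/3
  x_5 = -2/3;  a_5 = 0;  x_6 = (x_5 − 0)/2 = -1/3
Digits: (1, 0, 0, 1, 1, 0).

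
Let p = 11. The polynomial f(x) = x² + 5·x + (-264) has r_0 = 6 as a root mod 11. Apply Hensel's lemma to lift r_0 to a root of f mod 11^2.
r_1 = 39 (mod 121)

Hensel: r_{i+1} = r_i − f(r_i)·(f′(r_i))^{-1} mod 11^{i+2}, f′(x) = 2x + 5. Iterate:
  r_0 = 6 (mod 11)
  r_1 = 39 (mod 121)
Final: r = 39 satisfies f(r) ≡ 0 mod 11^2.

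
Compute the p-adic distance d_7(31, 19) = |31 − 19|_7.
d_7(31, 19) = 1

Step 1 — x − y = 31 − 19 = 12. Step 2 — v_7(12) = 0 (factor: 12 = (7^0 · 12); the sign does not affect v_p). Step 3 — |x − y|_7 = 7^{0} = 1.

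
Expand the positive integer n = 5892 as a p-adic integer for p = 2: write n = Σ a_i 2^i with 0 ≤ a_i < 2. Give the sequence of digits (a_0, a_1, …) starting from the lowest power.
(a_0, a_1, …) = (0, 0, 1, 0, 0, 0, 0, 0, 1, 1, 1, 0, 1)

Repeated division by 2 gives the digits low-to-high: 5892 = 1·2^2 + 1·2^8 + 1·2^9 + 1·2^10 + 1·2^12. Digit sequence: (0, 0, 1, 0, 0, 0, 0, 0, 1, 1, 1, 0, 1).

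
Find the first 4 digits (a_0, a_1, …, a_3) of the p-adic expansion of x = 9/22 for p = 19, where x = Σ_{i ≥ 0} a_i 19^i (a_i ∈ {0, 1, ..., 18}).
(a_0, …, a_3) = (3, 18, 12, 14)

v_19(9/22) = 0 (numerator and denominator both coprime to 19), so x ∈ ℤ_19^×. Compute digits iteratively via a_i = x_i mod 19, x_{i+1} = (x_i − a_i)/19, with x_0 = x:
  x_0 = 9/22;  a_0 = 3;  x_1 = (x_0 − 3)/19 = -3/22
  x_1 = -3/22;  a_1 = 18;  x_2 = (x_1 − 18)/19 = -21/22
  x_2 = -21/22;  a_2 = 12;  x_3 = (x_2 − 12)/19 = -15/22
  x_3 = -15/22;  a_3 = 14;  x_4 = (x_3 − 14)/19 = -17/22
Digits: (3, 18, 12, 14).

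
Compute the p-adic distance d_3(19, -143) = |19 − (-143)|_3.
d_3(19, -143) = 1/81

Step 1 — x − y = 19 − (-143) = 162. Step 2 — v_3(162) = 4 (factor: 162 = (3^4 · 2); the sign does not affect v_p). Step 3 — |x − y|_3 = 3^{-4} = 1/81.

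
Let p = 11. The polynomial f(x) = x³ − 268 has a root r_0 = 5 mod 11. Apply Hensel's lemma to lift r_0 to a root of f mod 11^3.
r_2 = 1083 (mod 1331)

Hensel: r_{i+1} = r_i − f(r_i)/f′(r_i) mod 11^{i+2}, where f′(x) = 3x². Iterate:
  r_0 = 5 (mod 11)
  r_1 = 115 (mod 121)
  r_2 = 1083 (mod 1331)
Final: r = 1083 with f(r) ≡ 0 mod 11^3.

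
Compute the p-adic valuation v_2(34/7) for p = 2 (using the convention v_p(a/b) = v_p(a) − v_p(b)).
v_2(34/7) = 1

Factor powers of 2 from the numerator and denominator of the reduced fraction: 34 = 2^1 · 17 and 7 = 2^0 · 7. Apply v_p(a/b) = v_p(a) − v_p(b): v_2(34/7) = 1 − 0 = 1.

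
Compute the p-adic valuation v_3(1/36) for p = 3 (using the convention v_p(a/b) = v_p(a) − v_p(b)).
v_3(1/36) = -2

Factor powers of 3 from the numerator and denominator of the reduced fraction: 1 = 3^0 · 1 and 36 = 3^2 · 4. Apply v_p(a/b) = v_p(a) − v_p(b): v_3(1/36) = 0 − 2 = -2.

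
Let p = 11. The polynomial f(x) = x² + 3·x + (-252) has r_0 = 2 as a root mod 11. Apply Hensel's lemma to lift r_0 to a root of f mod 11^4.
r_3 = 12586 (mod 14641)

Hensel: r_{i+1} = r_i − f(r_i)·(f′(r_i))^{-1} mod 11^{i+2}, f′(x) = 2x + 3. Iterate:
  r_0 = 2 (mod 11)
  r_1 = 2 (mod 121)
  r_2 = 607 (mod 1331)
  r_3 = 12586 (mod 14641)
Final: r = 12586 satisfies f(r) ≡ 0 mod 11^4.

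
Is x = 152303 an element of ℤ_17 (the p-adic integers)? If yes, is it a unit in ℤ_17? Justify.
x ∈ ℤ_17 but not a unit; v_17(x) = 3 > 0

ℤ_17 = {x ∈ ℚ_17 : v_17(x) ≥ 0} and ℤ_17^× = {x ∈ ℤ_17 : v_17(x) = 0}. Here v_17(152303) = v_17(num) − v_17(den) = 3; compare against these criteria.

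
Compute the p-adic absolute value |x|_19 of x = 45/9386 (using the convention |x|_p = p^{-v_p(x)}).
|45/9386|_19 = 361

Step 1 — compute v_19(x) by factoring powers of 19 out of the numerator and denominator: v_19(45/9386) = -2. Step 2 — apply |x|_p = p^{-v_p(x)} = 19^{2} = 361.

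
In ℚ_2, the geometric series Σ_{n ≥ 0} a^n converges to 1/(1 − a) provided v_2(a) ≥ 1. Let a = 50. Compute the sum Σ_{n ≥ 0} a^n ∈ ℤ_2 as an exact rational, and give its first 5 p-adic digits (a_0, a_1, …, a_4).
Σ a^n = 1/(1 − a) = -1/49;  first 5 digits = (1, 1, 1, 1, 0)

v_2(a) = 1 ≥ 1, so the series converges in ℤ_2 to 1/(1 − a) = 1/(1 − 50) = -1/49. Expand this rational in ℤ_2: compute digits iteratively via d_i = x_i mod 2, x_{i+1} = (x_i − d_i)/2. The first 5 digits are (1, 1, 1, 1, 0).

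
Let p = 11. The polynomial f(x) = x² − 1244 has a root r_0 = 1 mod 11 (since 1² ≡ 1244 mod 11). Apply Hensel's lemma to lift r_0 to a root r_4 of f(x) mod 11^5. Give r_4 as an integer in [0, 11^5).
r_4 = 140075 (mod 161051)

Hensel's recurrence: r_{i+1} = r_i − f(r_i)·(f′(r_i))^{-1} mod 11^{i+2}, with f′(x) = 2x. Iterate:
  r_0 = 1 (mod 11)
  r_1 = 78 (mod 121)
  r_2 = 320 (mod 1331)
  r_3 = 8306 (mod 14641)
  r_4 = 140075 (mod 161051)
Final: r_4 = 140075, and one checks f(r_4) ≡ 0 mod 11^5.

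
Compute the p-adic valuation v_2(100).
v_2(100) = 2

v_2(n) is the largest exponent k such that 2^k divides n. Factor out: 100 = 2^2 · 25. (Sign doesn't affect v_p.) So v_2(100) = 2.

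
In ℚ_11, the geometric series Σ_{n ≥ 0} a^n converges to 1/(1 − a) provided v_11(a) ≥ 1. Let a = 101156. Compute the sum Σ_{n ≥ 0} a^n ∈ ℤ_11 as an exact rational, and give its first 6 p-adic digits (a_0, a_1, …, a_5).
Σ a^n = 1/(1 − a) = -1/101155;  first 6 digits = (1, 0, 0, 10, 6, 0)

v_11(a) = 3 ≥ 1, so the series converges in ℤ_11 to 1/(1 − a) = 1/(1 − 101156) = -1/101155. Expand this rational in ℤ_11: compute digits iteratively via d_i = x_i mod 11, x_{i+1} = (x_i − d_i)/11. The first 6 digits are (1, 0, 0, 10, 6, 0).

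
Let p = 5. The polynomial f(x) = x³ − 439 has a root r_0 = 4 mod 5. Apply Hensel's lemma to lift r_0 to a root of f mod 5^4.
r_3 = 129 (mod 625)

Hensel: r_{i+1} = r_i − f(r_i)/f′(r_i) mod 5^{i+2}, where f′(x) = 3x². Iterate:
  r_0 = 4 (mod 5)
  r_1 = 4 (mod 25)
  r_2 = 4 (mod 125)
  r_3 = 129 (mod 625)
Final: r = 129 with f(r) ≡ 0 mod 5^4.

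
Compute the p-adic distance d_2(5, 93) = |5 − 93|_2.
d_2(5, 93) = 1/8

Step 1 — x − y = 5 − 93 = -88. Step 2 — v_2(-88) = 3 (factor: -88 = −(2^3 · 11); the sign does not affect v_p). Step 3 — |x − y|_2 = 2^{-3} = 1/8.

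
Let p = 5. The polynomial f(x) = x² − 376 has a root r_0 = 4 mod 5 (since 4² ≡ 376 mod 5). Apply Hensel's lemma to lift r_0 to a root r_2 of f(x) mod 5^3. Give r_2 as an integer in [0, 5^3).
r_2 = 124 (mod 125)

Hensel's recurrence: r_{i+1} = r_i − f(r_i)·(f′(r_i))^{-1} mod 5^{i+2}, with f′(x) = 2x. Iterate:
  r_0 = 4 (mod 5)
  r_1 = 24 (mod 25)
  r_2 = 124 (mod 125)
Final: r_2 = 124, and one checks f(r_2) ≡ 0 mod 5^3.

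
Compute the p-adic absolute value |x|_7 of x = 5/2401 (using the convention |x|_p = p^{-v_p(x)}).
|5/2401|_7 = 2401

Step 1 — compute v_7(x) by factoring powers of 7 out of the numerator and denominator: v_7(5/2401) = -4. Step 2 — apply |x|_p = p^{-v_p(x)} = 7^{4} = 2401.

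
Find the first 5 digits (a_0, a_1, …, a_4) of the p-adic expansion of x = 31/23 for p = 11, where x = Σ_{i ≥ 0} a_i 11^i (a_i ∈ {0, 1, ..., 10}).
(a_0, …, a_4) = (9, 6, 8, 4, 1)

v_11(31/23) = 0 (numerator and denominator both coprime to 11), so x ∈ ℤ_11^×. Compute digits iteratively via a_i = x_i mod 11, x_{i+1} = (x_i − a_i)/11, with x_0 = x:
  x_0 = 31/23;  a_0 = 9;  x_1 = (x_0 − 9)/11 = -16/23
  x_1 = -16/23;  a_1 = 6;  x_2 = (x_1 − 6)/11 = -14/23
  x_2 = -14/23;  a_2 = 8;  x_3 = (x_2 − 8)/11 = -18/23
  x_3 = -18/23;  a_3 = 4;  x_4 = (x_3 − 4)/11 = -10/23
  x_4 = -10/23;  a_4 = 1;  x_5 = (x_4 − 1)/11 = -3/23
Digits: (9, 6, 8, 4, 1).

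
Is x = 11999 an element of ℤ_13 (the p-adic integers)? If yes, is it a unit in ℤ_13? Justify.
x ∈ ℤ_13 but not a unit; v_13(x) = 2 > 0

ℤ_13 = {x ∈ ℚ_13 : v_13(x) ≥ 0} and ℤ_13^× = {x ∈ ℤ_13 : v_13(x) = 0}. Here v_13(11999) = v_13(num) − v_13(den) = 2; compare against these criteria.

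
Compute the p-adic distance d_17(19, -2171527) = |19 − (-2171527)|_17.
d_17(19, -2171527) = 1/83521

Step 1 — x − y = 19 − (-2171527) = 2171546. Step 2 — v_17(2171546) = 4 (factor: 2171546 = (17^4 · 26); the sign does not affect v_p). Step 3 — |x − y|_17 = 17^{-4} = 1/83521.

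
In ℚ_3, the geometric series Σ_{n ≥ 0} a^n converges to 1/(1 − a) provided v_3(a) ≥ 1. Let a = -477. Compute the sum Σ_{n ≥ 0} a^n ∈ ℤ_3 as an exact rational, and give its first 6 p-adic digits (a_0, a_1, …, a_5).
Σ a^n = 1/(1 − a) = 1/478;  first 6 digits = (1, 0, 1, 0, 1, 1)

v_3(a) = 2 ≥ 1, so the series converges in ℤ_3 to 1/(1 − a) = 1/(1 − (-477)) = 1/478. Expand this rational in ℤ_3: compute digits iteratively via d_i = x_i mod 3, x_{i+1} = (x_i − d_i)/3. The first 6 digits are (1, 0, 1, 0, 1, 1).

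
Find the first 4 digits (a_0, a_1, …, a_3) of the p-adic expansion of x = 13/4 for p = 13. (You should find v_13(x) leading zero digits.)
(a_0, …, a_3) = (0, 10, 9, 9)

v_13(13/4) = 1, so a_0 = ... = a_0 = 0. Factor out: x = 13^1 · u with u = 1/4 a unit in ℤ_13. Expand u iteratively via a_{v+i} = u_i mod 13, u_{i+1} = (u_i − a_{v+i})/13:
  u_0 = 1/4;  a_1 = 10;  u_1 = (u_0 − 10)/13 = -3/4
  u_1 = -3/4;  a_2 = 9;  u_2 = (u_1 − 9)/13 = -3/4
  u_2 = -3/4;  a_3 = 9;  u_3 = (u_2 − 9)/13 = -3/4
Digits: (0, 10, 9, 9).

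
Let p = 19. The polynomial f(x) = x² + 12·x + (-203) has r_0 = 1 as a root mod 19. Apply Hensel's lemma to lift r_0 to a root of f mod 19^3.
r_2 = 2851 (mod 6859)

Hensel: r_{i+1} = r_i − f(r_i)·(f′(r_i))^{-1} mod 19^{i+2}, f′(x) = 2x + 12. Iterate:
  r_0 = 1 (mod 19)
  r_1 = 324 (mod 361)
  r_2 = 2851 (mod 6859)
Final: r = 2851 satisfies f(r) ≡ 0 mod 19^3.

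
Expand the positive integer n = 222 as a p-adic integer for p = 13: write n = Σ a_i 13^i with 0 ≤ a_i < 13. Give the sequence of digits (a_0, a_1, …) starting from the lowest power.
(a_0, a_1, …) = (1, 4, 1)

Repeated division by 13 gives the digits low-to-high: 222 = 1 + 4·13^1 + 1·13^2. Digit sequence: (1, 4, 1).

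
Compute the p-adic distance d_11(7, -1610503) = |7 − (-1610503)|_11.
d_11(7, -1610503) = 1/161051

Step 1 — x − y = 7 − (-1610503) = 1610510. Step 2 — v_11(1610510) = 5 (factor: 1610510 = (11^5 · 10); the sign does not affect v_p). Step 3 — |x − y|_11 = 11^{-5} = 1/161051.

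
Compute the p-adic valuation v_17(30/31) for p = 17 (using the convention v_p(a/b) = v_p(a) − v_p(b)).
v_17(30/31) = 0

Factor powers of 17 from the numerator and denominator of the reduced fraction: 30 = 17^0 · 30 and 31 = 17^0 · 31. Apply v_p(a/b) = v_p(a) − v_p(b): v_17(30/31) = 0 − 0 = 0.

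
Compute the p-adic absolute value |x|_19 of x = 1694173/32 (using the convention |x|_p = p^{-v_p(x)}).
|1694173/32|_19 = 1/130321

Step 1 — compute v_19(x) by factoring powers of 19 out of the numerator and denominator: v_19(1694173/32) = 4. Step 2 — apply |x|_p = p^{-v_p(x)} = 19^{-4} = 1/130321.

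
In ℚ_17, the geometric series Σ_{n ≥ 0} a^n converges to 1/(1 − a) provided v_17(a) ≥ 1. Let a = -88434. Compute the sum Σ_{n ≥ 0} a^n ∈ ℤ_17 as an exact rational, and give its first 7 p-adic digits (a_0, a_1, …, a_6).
Σ a^n = 1/(1 − a) = 1/88435;  first 7 digits = (1, 0, 0, 16, 15, 16, 0)

v_17(a) = 3 ≥ 1, so the series converges in ℤ_17 to 1/(1 − a) = 1/(1 − (-88434)) = 1/88435. Expand this rational in ℤ_17: compute digits iteratively via d_i = x_i mod 17, x_{i+1} = (x_i − d_i)/17. The first 7 digits are (1, 0, 0, 16, 15, 16, 0).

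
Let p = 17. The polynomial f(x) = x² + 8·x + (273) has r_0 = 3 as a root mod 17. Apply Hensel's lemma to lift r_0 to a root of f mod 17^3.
r_2 = 4151 (mod 4913)

Hensel: r_{i+1} = r_i − f(r_i)·(f′(r_i))^{-1} mod 17^{i+2}, f′(x) = 2x + 8. Iterate:
  r_0 = 3 (mod 17)
  r_1 = 105 (mod 289)
  r_2 = 4151 (mod 4913)
Final: r = 4151 satisfies f(r) ≡ 0 mod 17^3.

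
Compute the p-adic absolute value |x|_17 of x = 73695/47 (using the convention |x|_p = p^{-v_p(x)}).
|73695/47|_17 = 1/4913

Step 1 — compute v_17(x) by factoring powers of 17 out of the numerator and denominator: v_17(73695/47) = 3. Step 2 — apply |x|_p = p^{-v_p(x)} = 17^{-3} = 1/4913.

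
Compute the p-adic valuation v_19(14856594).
v_19(14856594) = 5

v_19(n) is the largest exponent k such that 19^k divides n. Factor out: 14856594 = 19^5 · 6. (Sign doesn't affect v_p.) So v_19(14856594) = 5.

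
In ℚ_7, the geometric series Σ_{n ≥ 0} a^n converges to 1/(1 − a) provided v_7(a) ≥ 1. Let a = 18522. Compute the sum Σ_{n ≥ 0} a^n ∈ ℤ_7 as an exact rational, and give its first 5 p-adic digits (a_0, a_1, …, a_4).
Σ a^n = 1/(1 − a) = -1/18521;  first 5 digits = (1, 0, 0, 5, 0)

v_7(a) = 3 ≥ 1, so the series converges in ℤ_7 to 1/(1 − a) = 1/(1 − 18522) = -1/18521. Expand this rational in ℤ_7: compute digits iteratively via d_i = x_i mod 7, x_{i+1} = (x_i − d_i)/7. The first 5 digits are (1, 0, 0, 5, 0).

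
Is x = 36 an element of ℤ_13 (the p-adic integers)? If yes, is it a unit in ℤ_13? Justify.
x ∈ ℤ_13^× (unit); v_13(x) = 0

ℤ_13 = {x ∈ ℚ_13 : v_13(x) ≥ 0} and ℤ_13^× = {x ∈ ℤ_13 : v_13(x) = 0}. Here v_13(36) = v_13(num) − v_13(den) = 0; compare against these criteria.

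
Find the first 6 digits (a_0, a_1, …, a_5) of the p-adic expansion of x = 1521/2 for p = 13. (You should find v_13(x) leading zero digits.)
(a_0, …, a_5) = (0, 0, 11, 6, 6, 6)

v_13(1521/2) = 2, so a_0 = ... = a_1 = 0. Factor out: x = 13^2 · u with u = 9/2 a unit in ℤ_13. Expand u iteratively via a_{v+i} = u_i mod 13, u_{i+1} = (u_i − a_{v+i})/13:
  u_0 = 9/2;  a_2 = 11;  u_1 = (u_0 − 11)/13 = -1/2
  u_1 = -1/2;  a_3 = 6;  u_2 = (u_1 − 6)/13 = -1/2
  u_2 = -1/2;  a_4 = 6;  u_3 = (u_2 − 6)/13 = -1/2
  u_3 = -1/2;  a_5 = 6;  u_4 = (u_3 − 6)/13 = -1/2
Digits: (0, 0, 11, 6, 6, 6).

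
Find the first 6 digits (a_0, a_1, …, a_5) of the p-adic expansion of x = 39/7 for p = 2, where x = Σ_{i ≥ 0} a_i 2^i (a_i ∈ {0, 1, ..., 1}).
(a_0, …, a_5) = (1, 0, 0, 0, 0, 1)

v_2(39/7) = 0 (numerator and denominator both coprime to 2), so x ∈ ℤ_2^×. Compute digits iteratively via a_i = x_i mod 2, x_{i+1} = (x_i − a_i)/2, with x_0 = x:
  x_0 = 39/7;  a_0 = 1;  x_1 = (x_0 − 1)/2 = 16/7
  x_1 = 16/7;  a_1 = 0;  x_2 = (x_1 − 0)/2 = 8/7
  x_2 = 8/7;  a_2 = 0;  x_3 = (x_2 − 0)/2 = 4/7
  x_3 = 4/7;  a_3 = 0;  x_4 = (x_3 − 0)/2 = 2/7
  x_4 = 2/7;  a_4 = 0;  x_5 = (x_4 − 0)/2 = 1/7
  x_5 = 1/7;  a_5 = 1;  x_6 = (x_5 − 1)/2 = -3/7
Digits: (1, 0, 0, 0, 0, 1).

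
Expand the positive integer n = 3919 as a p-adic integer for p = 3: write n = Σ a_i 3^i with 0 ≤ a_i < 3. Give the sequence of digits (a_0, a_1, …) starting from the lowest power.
(a_0, a_1, …) = (1, 1, 0, 1, 0, 1, 2, 1)

Repeated division by 3 gives the digits low-to-high: 3919 = 1 + 1·3^1 + 1·3^3 + 1·3^5 + 2·3^6 + 1·3^7. Digit sequence: (1, 1, 0, 1, 0, 1, 2, 1).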